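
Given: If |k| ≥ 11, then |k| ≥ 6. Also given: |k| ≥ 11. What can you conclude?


Modus ponens: P → Q, P ⊢ Q
P: |k| ≥ 11
Q: |k| ≥ 6
We have P → Q and P is true.
By modus ponens, Q must be true.

|k| ≥ 6


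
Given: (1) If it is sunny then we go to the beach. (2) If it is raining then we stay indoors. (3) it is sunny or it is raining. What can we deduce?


Constructive dilemma: (P → Q) ∧ (R → S), P ∨ R ⊢ Q ∨ S
Premise 1: it is sunny → we go to the beach
Premise 2: it is raining → we stay indoors
Premise 3: it is sunny ∨ it is raining
Case 1: Assuming it is sunny, then by Premise 1, we go to the beach.
Case 2: Assuming it is raining, then by Premise 2, we stay indoors.
Since one of it is sunny or it is raining must hold, we get we go to the beach or we stay indoors.

We go to the beach or we stay indoors.


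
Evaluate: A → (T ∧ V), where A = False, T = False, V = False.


A = False, T = False, V = False
Step 1: T ∧ V = False AND False = False
Step 2: A → (False): false only when A=True and consequent=False.
Result: True

True


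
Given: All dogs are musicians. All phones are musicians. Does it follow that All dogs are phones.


Premise 1: All dogs are musicians.
Premise 2: All phones are musicians.
Conclusion: All dogs are phones.
Fallacy: undistributed middle. musicians is predicate in both.
Counterexample: dogs and phones could be disjoint subsets of musicians.

Invalid


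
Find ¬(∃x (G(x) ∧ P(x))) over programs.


Original: ∃x (G(x) ∧ P(x))
Rule: ¬∀→∃, ¬∃→∀, negate predicate.
Negation: ∀x (¬G(x) ∨ ¬P(x))

∀x (¬G(x) ∨ ¬P(x))


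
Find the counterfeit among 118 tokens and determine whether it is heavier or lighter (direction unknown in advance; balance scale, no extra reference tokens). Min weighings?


Let n = 118. 236 possibilities (n tokens × lighter/heavier); each weighing has 3 outcomes.
Bound for k weighings: say the first weighing puts j tokens on each pan. If it tips, the 2j weighed tokens remain suspects (each with a known direction) and k-1 weighings give 3^(k-1) outcomes; 3^(k-1) is odd, so 2j ≤ 3^(k-1) - 1. If it balances, the n - 2j unweighed tokens remain with direction unknown: 2(n - 2j) ≤ 3^(k-1) - 1 by the same parity argument. Adding, n ≤ (3^(k-1) - 1) + (3^(k-1) - 1)/2 = (3^k - 3)/2, and the classical three-group strategy achieves this (3 tokens in 2 weighings, 12 in 3, 39 in 4, 120 in 5).
So we need the smallest k with (3^k - 3)/2 ≥ 118.
k = 4: (3^4 - 3)/2 = 39 < 118 ✗
k = 5: (3^5 - 3)/2 = 120 ≥ 118 ✓

5


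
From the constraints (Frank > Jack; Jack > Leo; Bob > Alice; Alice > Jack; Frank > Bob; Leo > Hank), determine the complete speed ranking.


Constraints: Frank > Jack; Jack > Leo; Bob > Alice; Alice > Jack; Frank > Bob; Leo > Hank
Method: at each step, the next-highest is the one remaining person who never appears on the smaller side of a constraint between remaining people.
  Step 1: remaining {Leo, Alice, Jack, Bob, Hank, Frank}; on the smaller side: {Leo, Alice, Jack, Bob, Hank} → Frank is next (Frank > Jack; Frank > Bob).
  Step 2: remaining {Leo, Alice, Jack, Bob, Hank}; on the smaller side: {Leo, Alice, Jack, Hank} → Bob is next (Bob > Alice).
  Step 3: remaining {Leo, Alice, Jack, Hank}; on the smaller side: {Leo, Jack, Hank} → Alice is next (Alice > Jack).
  Step 4: remaining {Leo, Jack, Hank}; on the smaller side: {Leo, Hank} → Jack is next (Jack > Leo).
  Step 5: remaining {Leo, Hank}; on the smaller side: {Hank} → Leo is next (Leo > Hank).
  Step 6: only Hank remains → lowest.
Final ranking (highest to lowest):

Frank > Bob > Alice > Jack > Leo > Hank


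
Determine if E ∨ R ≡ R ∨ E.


Expression 1: E ∨ R
Expression 2: R ∨ E
Truth table (E R | Expr1 Expr2):
  T T |   T     T
  T F |   T     T
  F T |   T     T
  F F |   F     F
All 4 rows agree, so the expressions are logically equivalent.

Yes


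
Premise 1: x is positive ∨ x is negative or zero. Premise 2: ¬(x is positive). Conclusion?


Disjunctive syllogism: P ∨ Q, ¬P ⊢ Q
Disjunction: x is positive ∨ x is negative or zero
We know it is not the case that x is positive.
By disjunctive syllogism, the other disjunct must be true.

x is negative or zero


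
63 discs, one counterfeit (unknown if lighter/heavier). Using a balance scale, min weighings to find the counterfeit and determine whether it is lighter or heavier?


Let n = 63. 126 possibilities (n discs × lighter/heavier); each weighing has 3 outcomes.
Bound for k weighings: say the first weighing puts j discs on each pan. If it tips, the 2j weighed discs remain suspects (each with a known direction) and k-1 weighings give 3^(k-1) outcomes; 3^(k-1) is odd, so 2j ≤ 3^(k-1) - 1. If it balances, the n - 2j unweighed discs remain with direction unknown: 2(n - 2j) ≤ 3^(k-1) - 1 by the same parity argument. Adding, n ≤ (3^(k-1) - 1) + (3^(k-1) - 1)/2 = (3^k - 3)/2, and the classical three-group strategy achieves this (3 discs in 2 weighings, 12 in 3, 39 in 4, 120 in 5).
So we need the smallest k with (3^k - 3)/2 ≥ 63.
k = 4: (3^4 - 3)/2 = 39 < 63 ✗
k = 5: (3^5 - 3)/2 = 120 ≥ 63 ✓

5


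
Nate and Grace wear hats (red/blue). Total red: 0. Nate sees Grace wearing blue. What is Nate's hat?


Total red = 0, Grace = blue
Red accounted for: 0
Remaining for Nate: 0
Nate's hat is blue.

blue


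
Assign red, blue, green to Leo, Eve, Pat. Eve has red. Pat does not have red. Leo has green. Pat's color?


From clues:
  Eve → red
  Leo → green
By elimination, Pat gets the remaining.

blue


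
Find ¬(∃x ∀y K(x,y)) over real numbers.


Original: ∃x ∀y K(x,y)
Rule: ¬∀→∃, ¬∃→∀, negate predicate.
Negation: ∀x ∃y ¬K(x,y)

∀x ∃y ¬K(x,y)


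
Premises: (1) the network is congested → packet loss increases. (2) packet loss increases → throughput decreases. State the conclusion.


Hypothetical syllogism: P → Q, Q → R ⊢ P → R
Premise 1: the network is congested → packet loss increases
Premise 2: packet loss increases → throughput decreases
Chain the implications: the middle term (packet loss increases) links the two.
Conclusion: If the network is congested, then throughput decreases.

If the network is congested, then throughput decreases.


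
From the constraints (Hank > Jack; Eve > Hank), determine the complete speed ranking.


Constraints: Hank > Jack; Eve > Hank
Method: at each step, the next-highest is the one remaining person who never appears on the smaller side of a constraint between remaining people.
  Step 1: remaining {Jack, Hank, Eve}; on the smaller side: {Jack, Hank} → Eve is next (Eve > Hank).
  Step 2: remaining {Jack, Hank}; on the smaller side: {Jack} → Hank is next (Hank > Jack).
  Step 3: only Jack remains → lowest.
Final ranking (highest to lowest):

Eve > Hank > Jack


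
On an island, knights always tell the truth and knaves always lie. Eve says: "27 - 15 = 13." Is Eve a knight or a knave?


Statement: "27 - 15 = 13."
Actual: 27 - 15 = 12
Claimed: 13
Statement is FALSE → Eve lies → Knave

Knave


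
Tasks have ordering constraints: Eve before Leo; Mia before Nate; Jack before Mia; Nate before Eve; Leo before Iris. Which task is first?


Constraints: Eve before Leo; Mia before Nate; Jack before Mia; Nate before Eve; Leo before Iris
The first task can have nothing scheduled before it, so it must never appear on the right of a 'before'.
Tasks appearing after some 'before': Leo, Nate, Mia, Eve, Iris.
The only task not in that list is Jack → it is first.

Jack


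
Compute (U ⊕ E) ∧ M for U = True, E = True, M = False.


U = True, E = True, M = False
Step 1: U ⊕ E = True XOR True = False
Step 2: False ∧ M = False AND False = False
XOR true when exactly one of U,E is true; then AND with M.

False


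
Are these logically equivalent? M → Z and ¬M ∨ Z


Expression 1: M → Z
Expression 2: ¬M ∨ Z
Truth table (M Z | Expr1 Expr2):
  T T |   T     T
  T F |   F     F
  F T |   T     T
  F F |   T     T
All 4 rows agree, so the expressions are logically equivalent.

Yes


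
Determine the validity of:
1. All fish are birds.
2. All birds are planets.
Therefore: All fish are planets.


Premise 1: All fish are birds.
Premise 2: All birds are planets.
Conclusion: All fish are planets.
Barbara syllogism (AAA-1): All A are B, All B are C → All A are C.
Middle term (birds) distributed in premise 2.

Valid


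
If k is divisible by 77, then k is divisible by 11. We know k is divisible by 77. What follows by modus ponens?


Modus ponens: P → Q, P ⊢ Q
P: k is divisible by 77
Q: k is divisible by 11
We have P → Q and P is true.
By modus ponens, Q must be true.

k is divisible by 11


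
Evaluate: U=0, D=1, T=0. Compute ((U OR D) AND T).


U OR D = 0|1 = 1
1 AND 0 = 0

0


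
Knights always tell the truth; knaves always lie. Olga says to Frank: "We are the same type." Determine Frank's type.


Olga says: "We are the same type."
Case 1: Olga is a Knight (truth-teller)
  Statement is true → they ARE the same → Frank is also a Knight
Case 2: Olga is a Knave (liar)
  Statement is false → they are NOT the same → Frank is a Knight
In both cases, Frank is a Knight.

Knight


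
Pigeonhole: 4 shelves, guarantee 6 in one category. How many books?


Pigeonhole: to guarantee k in one of n categories, need (k-1)×n + 1.
k = 6, n = 4
Minimum = (6-1) × 4 + 1 = 5 × 4 + 1

21


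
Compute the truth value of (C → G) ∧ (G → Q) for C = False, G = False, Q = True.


C = False, G = False, Q = True
Step 1: C → G is false only when C=True and G=False. Result: True
Step 2: G → Q is false only when G=True and Q=False. Result: True
Step 3: True ∧ True = True

True


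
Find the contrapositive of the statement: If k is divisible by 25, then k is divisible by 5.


Original: If k is divisible by 25, then k is divisible by 5
Contrapositive: If ¬Q, then ¬P
Negate Q: not (k is divisible by 5)
Negate P: not (k is divisible by 25)

If not (k is divisible by 5), then not (k is divisible by 25).


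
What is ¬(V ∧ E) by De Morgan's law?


De Morgan's law: ¬(P ∧ Q) ≡ ¬P ∨ ¬Q
¬(V ∧ E) = ¬V ∨ ¬E

¬V ∨ ¬E


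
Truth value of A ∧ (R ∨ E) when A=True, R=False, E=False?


A = True, R = False, E = False
Expression: A ∧ (R ∨ E)
Step 1: R ∨ E = False OR False = False
Step 2: A ∧ (False) = True AND False = False

False


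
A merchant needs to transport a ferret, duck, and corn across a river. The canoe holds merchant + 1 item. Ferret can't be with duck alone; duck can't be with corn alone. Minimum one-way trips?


1. merchant+duck → 2. merchant ← 3. merchant+ferret → 4. merchant+duck ← 5. merchant+corn → 6. merchant ← 7. merchant+duck →
Minimum trips = 7

7


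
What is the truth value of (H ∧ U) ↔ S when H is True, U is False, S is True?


H = True, U = False, S = True
Step 1: H ∧ U = True AND False = False
Step 2: (False) ↔ S: true when both sides have same truth value.
Result: False ↔ True = False

False


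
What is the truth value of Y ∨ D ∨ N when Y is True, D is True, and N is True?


Y = True, D = True, N = True
Step 1: Y ∨ D = True OR True = True
Step 2: True ∨ N = True OR True = True
OR is true when at least one operand is true.

True


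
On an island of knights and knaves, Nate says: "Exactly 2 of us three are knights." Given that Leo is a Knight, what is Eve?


Nate claims exactly 2 knights among Nate, Leo, Eve.
Given: Leo is a Knight.

Case 1: Nate is a Knight (tells truth)
  Then exactly 2 of the three are knights.
  Counting Nate, Leo: 2 knight(s) so far. Need 0 more → Eve = Knave.
Case 2: Nate is a Knave (lies)
  Then the count is NOT 2.
  If Eve = Knight, count = 2 = 2 → claim would be true, contradicts lie.
  If Eve = Knave, count = 1 ≠ 2 → lie confirmed ✓

Eve is a Knave.

Knave


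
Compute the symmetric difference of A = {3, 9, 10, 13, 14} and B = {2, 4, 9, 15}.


A = {3, 9, 10, 13, 14}
B = {2, 4, 9, 15}
Operation: symmetric difference
In A only: [3, 10, 13, 14], in B only: [2, 4, 15]

{2, 3, 4, 10, 13, 14, 15}


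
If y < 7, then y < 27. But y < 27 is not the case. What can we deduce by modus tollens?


Modus tollens: P → Q, ¬Q ⊢ ¬P
P: y < 7
Q: y < 27
We have P → Q and Q is false.
By modus tollens, P must be false.

It is not the case that y < 7


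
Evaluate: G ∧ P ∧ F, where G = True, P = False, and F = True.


G = True, P = False, F = True
Step 1: G ∧ P = True AND False = False
Step 2: (False) ∧ F = (False) AND True = False
AND is true only when ALL operands are true.

False


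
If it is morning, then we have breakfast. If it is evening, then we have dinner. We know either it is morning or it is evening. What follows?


Constructive dilemma: (P → Q) ∧ (R → S), P ∨ R ⊢ Q ∨ S
Premise 1: it is morning → we have breakfast
Premise 2: it is evening → we have dinner
Premise 3: it is morning ∨ it is evening
Case 1: Assuming it is morning, then by Premise 1, we have breakfast.
Case 2: Assuming it is evening, then by Premise 2, we have dinner.
Since one of it is morning or it is evening must hold, we get we have breakfast or we have dinner.

We have breakfast or we have dinner.


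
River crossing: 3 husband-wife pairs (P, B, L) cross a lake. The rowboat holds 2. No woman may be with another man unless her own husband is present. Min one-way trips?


Label couples P, B, L (H = husband, W = wife).
Counting alone: 6 people, the rowboat carries 2 and someone must bring it back, so each round trip nets at most +1 on the far side until the last crossing → at least 9 trips. The jealousy constraint makes 9 impossible; the shortest valid schedule has 11:
1. WP+WB →  (far: WP,WB; near: HP,HB,HL,WL)
2. WP ←       (far: WB; near: HP,HB,HL,WP,WL)
3. WP+WL →  (far: WP,WB,WL; near: HP,HB,HL)
4. WP ←       (far: WB,WL; near: HP,HB,HL,WP)
5. HB+HL →  (far: HB,WB,HL,WL; near: HP,WP)
6. HB+WB ←  (far: HL,WL; near: HP,WP,HB,WB)
7. HP+HB →  (far: HP,HB,HL,WL; near: WP,WB)
8. WL ←       (far: HP,HB,HL; near: WP,WB,WL)
9. WP+WB →  (far: HP,WP,HB,WB,HL; near: WL)
10. HL ←      (far: HP,WP,HB,WB; near: HL,WL)
11. HL+WL → (far: all six; near: empty)
In every state each wife is either with her husband or with no other man.
Minimum trips = 11

11


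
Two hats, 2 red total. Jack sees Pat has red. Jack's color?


Total red = 2, Pat = red
Red accounted for: 1
Remaining for Jack: 1
Jack's hat is red.

red


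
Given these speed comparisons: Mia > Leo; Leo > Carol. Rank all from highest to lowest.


Constraints: Mia > Leo; Leo > Carol
Method: at each step, the next-highest is the one remaining person who never appears on the smaller side of a constraint between remaining people.
  Step 1: remaining {Carol, Mia, Leo}; on the smaller side: {Carol, Leo} → Mia is next (Mia > Leo).
  Step 2: remaining {Carol, Leo}; on the smaller side: {Carol} → Leo is next (Leo > Carol).
  Step 3: only Carol remains → lowest.
Final ranking (highest to lowest):

Mia > Leo > Carol


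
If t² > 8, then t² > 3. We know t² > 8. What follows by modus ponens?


Modus ponens: P → Q, P ⊢ Q
P: t² > 8
Q: t² > 3
We have P → Q and P is true.
By modus ponens, Q must be true.

t² > 3


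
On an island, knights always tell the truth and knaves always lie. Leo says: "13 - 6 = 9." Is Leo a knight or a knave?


Statement: "13 - 6 = 9."
Actual: 13 - 6 = 7
Claimed: 9
Statement is FALSE → Leo lies → Knave

Knave


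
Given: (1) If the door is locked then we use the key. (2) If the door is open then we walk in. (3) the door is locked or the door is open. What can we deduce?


Constructive dilemma: (P → Q) ∧ (R → S), P ∨ R ⊢ Q ∨ S
Premise 1: the door is locked → we use the key
Premise 2: the door is open → we walk in
Premise 3: the door is locked ∨ the door is open
Case 1: Assuming the door is locked, then by Premise 1, we use the key.
Case 2: Assuming the door is open, then by Premise 2, we walk in.
Since one of the door is locked or the door is open must hold, we get we use the key or we walk in.

We use the key or we walk in.


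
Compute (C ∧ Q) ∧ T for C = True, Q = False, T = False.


C = True, Q = False, T = False
Step 1: C ∧ Q = True AND False = False
Step 2: False ∧ T = False AND False = False
AND is true only when ALL operands are true.

False


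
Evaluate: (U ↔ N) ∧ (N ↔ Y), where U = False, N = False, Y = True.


U = False, N = False, Y = True
Step 1: U ↔ N is true when U and N have the same value. Result: True
Step 2: N ↔ Y is true when N and Y have the same value. Result: False
Step 3: True ∧ False = False

False


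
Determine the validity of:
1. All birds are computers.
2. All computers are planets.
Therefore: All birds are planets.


Premise 1: All birds are computers.
Premise 2: All computers are planets.
Conclusion: All birds are planets.
Barbara syllogism (AAA-1): All A are B, All B are C → All A are C.
Middle term (computers) distributed in premise 2.

Valid


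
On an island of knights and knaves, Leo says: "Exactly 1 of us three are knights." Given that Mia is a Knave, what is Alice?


Leo claims exactly 1 knights among Leo, Mia, Alice.
Given: Mia is a Knave.

Case 1: Leo is a Knight (tells truth)
  Then exactly 1 of the three are knights.
  Counting Leo, Mia: 1 knight(s) so far. Need 0 more → Alice = Knave.
Case 2: Leo is a Knave (lies)
  Then the count is NOT 1.
  If Alice = Knight, count = 1 = 1 → claim would be true, contradicts lie.
  If Alice = Knave, count = 0 ≠ 1 → lie confirmed ✓

Alice is a Knave.

Knave


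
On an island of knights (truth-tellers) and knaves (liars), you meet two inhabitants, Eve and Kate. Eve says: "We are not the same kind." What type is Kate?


Eve says: "We are not the same kind."
Case 1: Eve is a Knight (truth-teller)
  Statement is true → they ARE different → Kate is a Knave
Case 2: Eve is a Knave (liar)
  Statement is false → they are NOT different → Kate is a Knave
In both cases, Kate is a Knave.

Knave


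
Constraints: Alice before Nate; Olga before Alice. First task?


Constraints: Alice before Nate; Olga before Alice
The first task can have nothing scheduled before it, so it must never appear on the right of a 'before'.
Tasks appearing after some 'before': Nate, Alice.
The only task not in that list is Olga → it is first.

Olga


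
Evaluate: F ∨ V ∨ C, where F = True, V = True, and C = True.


F = True, V = True, C = True
Step 1: F ∨ V = True OR True = True
Step 2: True ∨ C = True OR True = True
OR is true when at least one operand is true.

True


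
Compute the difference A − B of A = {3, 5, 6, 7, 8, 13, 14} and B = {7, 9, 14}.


A = {3, 5, 6, 7, 8, 13, 14}
B = {7, 9, 14}
Operation: difference A − B
In A but not B: 3, 5, 6, 8, 13

{3, 5, 6, 8, 13}


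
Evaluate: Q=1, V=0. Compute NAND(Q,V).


Q AND V = 0
NOT(0) = 1

1


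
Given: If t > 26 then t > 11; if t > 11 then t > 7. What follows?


Hypothetical syllogism: P → Q, Q → R ⊢ P → R
Premise 1: t > 26 → t > 11
Premise 2: t > 11 → t > 7
Chain the implications: the middle term (t > 11) links the two.
Conclusion: If t > 26, then t > 7.

If t > 26, then t > 7.


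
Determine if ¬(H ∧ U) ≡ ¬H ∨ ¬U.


Expression 1: ¬(H ∧ U)
Expression 2: ¬H ∨ ¬U
Truth table (H U | Expr1 Expr2):
  T T |   F     F
  T F |   T     T
  F T |   T     T
  F F |   T     T
All 4 rows agree, so the expressions are logically equivalent.

Yes


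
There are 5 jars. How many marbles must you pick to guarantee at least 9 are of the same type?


Pigeonhole: to guarantee k in one of n categories, need (k-1)×n + 1.
k = 9, n = 5
Minimum = (9-1) × 5 + 1 = 8 × 5 + 1

41


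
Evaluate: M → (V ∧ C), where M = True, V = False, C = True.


M = True, V = False, C = True
Step 1: V ∧ C = False AND True = False
Step 2: M → (False): false only when M=True and consequent=False.
Result: False

False


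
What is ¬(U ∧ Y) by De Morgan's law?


De Morgan's law: ¬(P ∧ Q) ≡ ¬P ∨ ¬Q
¬(U ∧ Y) = ¬U ∨ ¬Y

¬U ∨ ¬Y


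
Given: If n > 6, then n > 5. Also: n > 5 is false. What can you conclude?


Modus tollens: P → Q, ¬Q ⊢ ¬P
P: n > 6
Q: n > 5
We have P → Q and Q is false.
By modus tollens, P must be false.

It is not the case that n > 6


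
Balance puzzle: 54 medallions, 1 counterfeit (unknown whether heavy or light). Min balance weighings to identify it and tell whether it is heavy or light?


Let n = 54. 108 possibilities (n medallions × lighter/heavier); each weighing has 3 outcomes.
Bound for k weighings: say the first weighing puts j medallions on each pan. If it tips, the 2j weighed medallions remain suspects (each with a known direction) and k-1 weighings give 3^(k-1) outcomes; 3^(k-1) is odd, so 2j ≤ 3^(k-1) - 1. If it balances, the n - 2j unweighed medallions remain with direction unknown: 2(n - 2j) ≤ 3^(k-1) - 1 by the same parity argument. Adding, n ≤ (3^(k-1) - 1) + (3^(k-1) - 1)/2 = (3^k - 3)/2, and the classical three-group strategy achieves this (3 medallions in 2 weighings, 12 in 3, 39 in 4, 120 in 5).
So we need the smallest k with (3^k - 3)/2 ≥ 54.
k = 4: (3^4 - 3)/2 = 39 < 54 ✗
k = 5: (3^5 - 3)/2 = 120 ≥ 54 ✓

5


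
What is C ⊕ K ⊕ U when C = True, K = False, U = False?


C = True, K = False, U = False
Step 1: C ⊕ K = True XOR False = True
Step 2: True ⊕ U = True XOR False = True
XOR is true when an odd number of operands are true.

True


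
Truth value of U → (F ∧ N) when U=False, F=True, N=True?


U = False, F = True, N = True
Expression: U → (F ∧ N)
Step 1: F ∧ N = True AND True = True
Step 2: U → (True) = False → True = True

True


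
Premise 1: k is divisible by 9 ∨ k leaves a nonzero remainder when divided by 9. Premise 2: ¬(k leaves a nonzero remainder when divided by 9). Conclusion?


Disjunctive syllogism: P ∨ Q, ¬P ⊢ Q
Disjunction: k is divisible by 9 ∨ k leaves a nonzero remainder when divided by 9
We know it is not the case that k leaves a nonzero remainder when divided by 9.
By disjunctive syllogism, the other disjunct must be true.

k is divisible by 9


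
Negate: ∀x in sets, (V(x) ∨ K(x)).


Original: ∀x (V(x) ∨ K(x))
Rule: ¬∀→∃, ¬∃→∀, negate predicate.
Negation: ∃x (¬V(x) ∧ ¬K(x))

∃x (¬V(x) ∧ ¬K(x))


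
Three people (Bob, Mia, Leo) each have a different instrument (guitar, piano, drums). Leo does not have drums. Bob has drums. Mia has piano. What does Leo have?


From clues:
  Bob → drums
  Mia → piano
By elimination, Leo gets the remaining.

guitar


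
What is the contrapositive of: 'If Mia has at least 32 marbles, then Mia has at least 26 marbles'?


Original: If Mia has at least 32 marbles, then Mia has at least 26 marbles
Contrapositive: If ¬Q, then ¬P
Negate Q: not (Mia has at least 26 marbles)
Negate P: not (Mia has at least 32 marbles)

If not (Mia has at least 26 marbles), then not (Mia has at least 32 marbles).


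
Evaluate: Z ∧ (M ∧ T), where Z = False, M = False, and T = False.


Z = False, M = False, T = False
Step 1: M ∧ T = False AND False = False
Step 2: Z ∧ False = False AND False = False
AND is true only when ALL operands are true.

False


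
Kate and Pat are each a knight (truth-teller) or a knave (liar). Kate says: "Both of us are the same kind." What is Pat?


Kate says: "Both of us are the same kind."
Case 1: Kate is a Knight (truth-teller)
  Statement is true → they ARE the same → Pat is also a Knight
Case 2: Kate is a Knave (liar)
  Statement is false → they are NOT the same → Pat is a Knight
In both cases, Pat is a Knight.

Knight


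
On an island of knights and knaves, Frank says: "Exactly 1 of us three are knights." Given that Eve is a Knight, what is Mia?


Frank claims exactly 1 knights among Frank, Eve, Mia.
Given: Eve is a Knight.

Case 1: Frank is a Knight (tells truth)
  Then exactly 1 of the three are knights.
  Counting Frank, Eve: 2 knight(s) so far. Need -1 more → impossible.
Case 2: Frank is a Knave (lies)
  Then the count is NOT 1.
  If Mia = Knave, count = 1 = 1 → claim would be true, contradicts lie.
  If Mia = Knight, count = 2 ≠ 1 → lie confirmed ✓

Mia is a Knight.

Knight


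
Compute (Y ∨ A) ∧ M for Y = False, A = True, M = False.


Y = False, A = True, M = False
Step 1: Y ∨ A = False OR True = True
Step 2: True ∧ M = True AND False = False
OR is true when at least one operand is true; AND requires both.

False


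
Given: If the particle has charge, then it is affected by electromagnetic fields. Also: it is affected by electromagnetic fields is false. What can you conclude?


Modus tollens: P → Q, ¬Q ⊢ ¬P
P: the particle has charge
Q: it is affected by electromagnetic fields
We have P → Q and Q is false.
By modus tollens, P must be false.

It is not the case that the particle has charge


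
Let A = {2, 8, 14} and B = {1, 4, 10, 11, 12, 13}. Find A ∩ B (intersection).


A = {2, 8, 14}
B = {1, 4, 10, 11, 12, 13}
Operation: intersection
Elements in both: none

∅


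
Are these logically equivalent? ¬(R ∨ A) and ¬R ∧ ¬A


Expression 1: ¬(R ∨ A)
Expression 2: ¬R ∧ ¬A
Truth table (R A | Expr1 Expr2):
  T T |   F     F
  T F |   F     F
  F T |   F     F
  F F |   T     T
All 4 rows agree, so the expressions are logically equivalent.

Yes


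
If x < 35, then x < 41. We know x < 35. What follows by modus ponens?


Modus ponens: P → Q, P ⊢ Q
P: x < 35
Q: x < 41
We have P → Q and P is true.
By modus ponens, Q must be true.

x < 41


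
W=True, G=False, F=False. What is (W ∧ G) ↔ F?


W = True, G = False, F = False
Expression: (W ∧ G) ↔ F
Step 1: W ∧ G = True AND False = False
Step 2: (False) ↔ F = (False iff False) = True

True


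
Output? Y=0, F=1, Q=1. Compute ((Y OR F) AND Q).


Y OR F = 0|1 = 1
1 AND 1 = 1

1


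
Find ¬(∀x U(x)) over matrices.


Original: ∀x U(x)
Rule: ¬∀→∃, ¬∃→∀, negate predicate.
Negation: ∃x ¬U(x)

∃x ¬U(x)


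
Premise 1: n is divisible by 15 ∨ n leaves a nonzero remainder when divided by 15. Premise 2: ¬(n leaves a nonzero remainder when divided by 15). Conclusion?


Disjunctive syllogism: P ∨ Q, ¬P ⊢ Q
Disjunction: n is divisible by 15 ∨ n leaves a nonzero remainder when divided by 15
We know it is not the case that n leaves a nonzero remainder when divided by 15.
By disjunctive syllogism, the other disjunct must be true.

n is divisible by 15


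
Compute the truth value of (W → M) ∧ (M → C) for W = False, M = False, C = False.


W = False, M = False, C = False
Step 1: W → M is false only when W=True and M=False. Result: True
Step 2: M → C is false only when M=True and C=False. Result: True
Step 3: True ∧ True = True

True


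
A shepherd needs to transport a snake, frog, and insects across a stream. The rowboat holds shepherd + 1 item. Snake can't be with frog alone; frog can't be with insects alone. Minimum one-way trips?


1. shepherd+frog → 2. shepherd ← 3. shepherd+snake → 4. shepherd+frog ← 5. shepherd+insects → 6. shepherd ← 7. shepherd+frog →
Minimum trips = 7

7


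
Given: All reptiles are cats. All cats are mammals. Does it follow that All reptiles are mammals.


Premise 1: All reptiles are cats.
Premise 2: All cats are mammals.
Conclusion: All reptiles are mammals.
Barbara syllogism (AAA-1): All A are B, All B are C → All A are C.
Middle term (cats) distributed in premise 2.

Valid


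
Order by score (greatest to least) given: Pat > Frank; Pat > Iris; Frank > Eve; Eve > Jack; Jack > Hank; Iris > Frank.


Constraints: Pat > Frank; Pat > Iris; Frank > Eve; Eve > Jack; Jack > Hank; Iris > Frank
Method: at each step, the next-highest is the one remaining person who never appears on the smaller side of a constraint between remaining people.
  Step 1: remaining {Jack, Iris, Frank, Eve, Hank, Pat}; on the smaller side: {Jack, Iris, Frank, Eve, Hank} → Pat is next (Pat > Frank; Pat > Iris).
  Step 2: remaining {Jack, Iris, Frank, Eve, Hank}; on the smaller side: {Jack, Frank, Eve, Hank} → Iris is next (Iris > Frank).
  Step 3: remaining {Jack, Frank, Eve, Hank}; on the smaller side: {Jack, Eve, Hank} → Frank is next (Frank > Eve).
  Step 4: remaining {Jack, Eve, Hank}; on the smaller side: {Jack, Hank} → Eve is next (Eve > Jack).
  Step 5: remaining {Jack, Hank}; on the smaller side: {Hank} → Jack is next (Jack > Hank).
  Step 6: only Hank remains → lowest.
Final ranking (highest to lowest):

Pat > Iris > Frank > Eve > Jack > Hank


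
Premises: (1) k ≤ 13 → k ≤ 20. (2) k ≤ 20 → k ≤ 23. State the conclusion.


Hypothetical syllogism: P → Q, Q → R ⊢ P → R
Premise 1: k ≤ 13 → k ≤ 20
Premise 2: k ≤ 20 → k ≤ 23
Chain the implications: the middle term (k ≤ 20) links the two.
Conclusion: If k ≤ 13, then k ≤ 23.

If k ≤ 13, then k ≤ 23.


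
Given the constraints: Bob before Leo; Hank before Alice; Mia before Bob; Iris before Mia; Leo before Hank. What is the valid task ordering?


Constraints: Bob before Leo; Hank before Alice; Mia before Bob; Iris before Mia; Leo before Hank
Method: repeatedly schedule the remaining task that has no remaining task required before it.
  Step 1: remaining {Bob, Hank, Alice, Leo, Mia, Iris}; every task except Iris still has a predecessor pending → schedule Iris.
  Step 2: remaining {Bob, Hank, Alice, Leo, Mia}; every task except Mia still has a predecessor pending → schedule Mia.
  Step 3: remaining {Bob, Hank, Alice, Leo}; every task except Bob still has a predecessor pending → schedule Bob.
  Step 4: remaining {Hank, Alice, Leo}; every task except Leo still has a predecessor pending → schedule Leo.
  Step 5: remaining {Hank, Alice}; every task except Hank still has a predecessor pending → schedule Hank.
  Step 6: only Alice remains → schedule Alice.
Resulting order:

Iris → Mia → Bob → Leo → Hank → Alice


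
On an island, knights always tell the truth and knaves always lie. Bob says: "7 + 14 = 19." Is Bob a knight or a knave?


Statement: "7 + 14 = 19."
Actual: 7 + 14 = 21
Claimed: 19
Statement is FALSE → Bob lies → Knave

Knave


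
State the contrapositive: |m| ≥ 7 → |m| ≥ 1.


Original: If |m| ≥ 7, then |m| ≥ 1
Contrapositive: If ¬Q, then ¬P
Negate Q: not (|m| ≥ 1)
Negate P: not (|m| ≥ 7)

If not (|m| ≥ 1), then not (|m| ≥ 7).


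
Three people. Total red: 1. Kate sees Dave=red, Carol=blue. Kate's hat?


Total red = 1, seen red = 1
Own red = 1 - 1 = 0
Kate's hat is blue.

blue


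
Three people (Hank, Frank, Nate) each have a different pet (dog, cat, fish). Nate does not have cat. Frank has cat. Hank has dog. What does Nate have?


From clues:
  Frank → cat
  Hank → dog
By elimination, Nate gets the remaining.

fish


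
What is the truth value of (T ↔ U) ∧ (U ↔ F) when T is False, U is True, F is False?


T = False, U = True, F = False
Step 1: T ↔ U is true when T and U have the same value. Result: False
Step 2: U ↔ F is true when U and F have the same value. Result: False
Step 3: False ∧ False = False

False


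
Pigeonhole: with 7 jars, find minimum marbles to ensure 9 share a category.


Pigeonhole: to guarantee k in one of n categories, need (k-1)×n + 1.
k = 9, n = 7
Minimum = (9-1) × 7 + 1 = 8 × 7 + 1

57


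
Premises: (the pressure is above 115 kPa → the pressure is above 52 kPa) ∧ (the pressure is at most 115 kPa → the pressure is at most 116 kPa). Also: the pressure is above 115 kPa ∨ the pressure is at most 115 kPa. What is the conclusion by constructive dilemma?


Constructive dilemma: (P → Q) ∧ (R → S), P ∨ R ⊢ Q ∨ S
Premise 1: the pressure is above 115 kPa → the pressure is above 52 kPa
Premise 2: the pressure is at most 115 kPa → the pressure is at most 116 kPa
Premise 3: the pressure is above 115 kPa ∨ the pressure is at most 115 kPa
Case 1: Assuming the pressure is above 115 kPa, then by Premise 1, the pressure is above 52 kPa.
Case 2: Assuming the pressure is at most 115 kPa, then by Premise 2, the pressure is at most 116 kPa.
Since one of the pressure is above 115 kPa or the pressure is at most 115 kPa must hold, we get the pressure is above 52 kPa or the pressure is at most 116 kPa.

The pressure is above 52 kPa or the pressure is at most 116 kPa.


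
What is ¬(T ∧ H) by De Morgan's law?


De Morgan's law: ¬(P ∧ Q) ≡ ¬P ∨ ¬Q
¬(T ∧ H) = ¬T ∨ ¬H

¬T ∨ ¬H


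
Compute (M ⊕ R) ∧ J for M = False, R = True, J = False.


M = False, R = True, J = False
Step 1: M ⊕ R = False XOR True = True
Step 2: True ∧ J = True AND False = False
XOR true when exactly one of M,R is true; then AND with J.

False


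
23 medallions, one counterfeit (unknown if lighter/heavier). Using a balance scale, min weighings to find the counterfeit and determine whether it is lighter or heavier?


Let n = 23. 46 possibilities (n medallions × lighter/heavier); each weighing has 3 outcomes.
Bound for k weighings: say the first weighing puts j medallions on each pan. If it tips, the 2j weighed medallions remain suspects (each with a known direction) and k-1 weighings give 3^(k-1) outcomes; 3^(k-1) is odd, so 2j ≤ 3^(k-1) - 1. If it balances, the n - 2j unweighed medallions remain with direction unknown: 2(n - 2j) ≤ 3^(k-1) - 1 by the same parity argument. Adding, n ≤ (3^(k-1) - 1) + (3^(k-1) - 1)/2 = (3^k - 3)/2, and the classical three-group strategy achieves this (3 medallions in 2 weighings, 12 in 3, 39 in 4, 120 in 5).
So we need the smallest k with (3^k - 3)/2 ≥ 23.
k = 3: (3^3 - 3)/2 = 12 < 23 ✗
k = 4: (3^4 - 3)/2 = 39 ≥ 23 ✓

4


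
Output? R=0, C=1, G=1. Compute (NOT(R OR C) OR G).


R OR C = 1
NOT(1) = 0
0 OR 1 = 1

1


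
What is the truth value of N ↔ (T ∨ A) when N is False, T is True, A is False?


N = False, T = True, A = False
Step 1: T ∨ A = True OR False = True
Step 2: N ↔ (True): true when both sides have same truth value.
Result: False ↔ True = False

False


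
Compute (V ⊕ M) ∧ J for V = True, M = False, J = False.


V = True, M = False, J = False
Step 1: V ⊕ M = True XOR False = True
Step 2: True ∧ J = True AND False = False
XOR true when exactly one of V,M is true; then AND with J.

False


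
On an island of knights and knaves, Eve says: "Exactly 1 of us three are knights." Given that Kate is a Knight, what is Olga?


Eve claims exactly 1 knights among Eve, Kate, Olga.
Given: Kate is a Knight.

Case 1: Eve is a Knight (tells truth)
  Then exactly 1 of the three are knights.
  Counting Eve, Kate: 2 knight(s) so far. Need -1 more → impossible.
Case 2: Eve is a Knave (lies)
  Then the count is NOT 1.
  If Olga = Knave, count = 1 = 1 → claim would be true, contradicts lie.
  If Olga = Knight, count = 2 ≠ 1 → lie confirmed ✓

Olga is a Knight.

Knight


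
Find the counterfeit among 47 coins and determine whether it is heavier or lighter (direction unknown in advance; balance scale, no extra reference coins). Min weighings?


Let n = 47. 94 possibilities (n coins × lighter/heavier); each weighing has 3 outcomes.
Bound for k weighings: say the first weighing puts j coins on each pan. If it tips, the 2j weighed coins remain suspects (each with a known direction) and k-1 weighings give 3^(k-1) outcomes; 3^(k-1) is odd, so 2j ≤ 3^(k-1) - 1. If it balances, the n - 2j unweighed coins remain with direction unknown: 2(n - 2j) ≤ 3^(k-1) - 1 by the same parity argument. Adding, n ≤ (3^(k-1) - 1) + (3^(k-1) - 1)/2 = (3^k - 3)/2, and the classical three-group strategy achieves this (3 coins in 2 weighings, 12 in 3, 39 in 4, 120 in 5).
So we need the smallest k with (3^k - 3)/2 ≥ 47.
k = 4: (3^4 - 3)/2 = 39 < 47 ✗
k = 5: (3^5 - 3)/2 = 120 ≥ 47 ✓

5


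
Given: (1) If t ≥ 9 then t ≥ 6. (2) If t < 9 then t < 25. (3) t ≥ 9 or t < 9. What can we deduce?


Constructive dilemma: (P → Q) ∧ (R → S), P ∨ R ⊢ Q ∨ S
Premise 1: t ≥ 9 → t ≥ 6
Premise 2: t < 9 → t < 25
Premise 3: t ≥ 9 ∨ t < 9
Case 1: Assuming t ≥ 9, then by Premise 1, t ≥ 6.
Case 2: Assuming t < 9, then by Premise 2, t < 25.
Since one of t ≥ 9 or t < 9 must hold, we get t ≥ 6 or t < 25.

t ≥ 6 or t < 25.


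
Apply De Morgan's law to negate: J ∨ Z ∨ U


De Morgan's law: ¬(P ∨ Q ∨ R) ≡ ¬P ∧ ¬Q ∧ ¬R
¬(J ∨ Z ∨ U) = ¬J ∧ ¬Z ∧ ¬U

¬J ∧ ¬Z ∧ ¬U


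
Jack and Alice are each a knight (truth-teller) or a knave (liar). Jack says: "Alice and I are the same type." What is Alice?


Jack says: "Alice and I are the same type."
Case 1: Jack is a Knight (truth-teller)
  Statement is true → they ARE the same → Alice is also a Knight
Case 2: Jack is a Knave (liar)
  Statement is false → they are NOT the same → Alice is a Knight
In both cases, Alice is a Knight.

Knight


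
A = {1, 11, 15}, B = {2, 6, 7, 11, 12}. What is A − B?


A = {1, 11, 15}
B = {2, 6, 7, 11, 12}
Operation: difference A − B
In A but not B: 1, 15

{1, 15}


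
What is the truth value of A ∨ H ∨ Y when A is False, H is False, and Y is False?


A = False, H = False, Y = False
Step 1: A ∨ H = False OR False = False
Step 2: False ∨ Y = False OR False = False
OR is true when at least one operand is true.

False


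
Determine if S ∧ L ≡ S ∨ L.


Expression 1: S ∧ L
Expression 2: S ∨ L
Truth table (S L | Expr1 Expr2):
  T T |   T     T
  T F |   F     T   ← differ
  F T |   F     T   ← differ
  F F |   F     F
Counterexample: S=T, L=F gives Expr1 = F but Expr2 = T, so the expressions are NOT logically equivalent.

No


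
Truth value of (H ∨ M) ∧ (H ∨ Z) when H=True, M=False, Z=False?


H = True, M = False, Z = False
Expression: (H ∨ M) ∧ (H ∨ Z)
Step 1: H ∨ M = True OR False = True
Step 2: H ∨ Z = True OR False = True
Step 3: (True) ∧ (True) = True AND True = True

True


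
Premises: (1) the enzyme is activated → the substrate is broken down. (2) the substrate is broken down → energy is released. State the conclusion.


Hypothetical syllogism: P → Q, Q → R ⊢ P → R
Premise 1: the enzyme is activated → the substrate is broken down
Premise 2: the substrate is broken down → energy is released
Chain the implications: the middle term (the substrate is broken down) links the two.
Conclusion: If the enzyme is activated, then energy is released.

If the enzyme is activated, then energy is released.


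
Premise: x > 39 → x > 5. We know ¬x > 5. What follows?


Modus tollens: P → Q, ¬Q ⊢ ¬P
P: x > 39
Q: x > 5
We have P → Q and Q is false.
By modus tollens, P must be false.

It is not the case that x > 39


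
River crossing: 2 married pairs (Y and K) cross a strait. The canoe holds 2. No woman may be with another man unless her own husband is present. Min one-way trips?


Label couples Y and K.
1. WY+WK → (far: WY,WK; near: HY,HK)
2. WY ←   (far: WK; near: HY,HK,WY)
3. HY+HK → (far: HY,HK,WK; near: WY)
4. HY ←   (far: HK,WK; near: HY,WY)  — HY returns, since WY is alone on near bank
5. HY+WY → (far: all four; near: empty)
Every state respects the constraint.
Minimum trips = 5

5


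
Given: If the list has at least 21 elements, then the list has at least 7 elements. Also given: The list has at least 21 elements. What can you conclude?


Modus ponens: P → Q, P ⊢ Q
P: the list has at least 21 elements
Q: the list has at least 7 elements
We have P → Q and P is true.
By modus ponens, Q must be true.

The list has at least 7 elements


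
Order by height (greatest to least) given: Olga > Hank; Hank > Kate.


Constraints: Olga > Hank; Hank > Kate
Method: at each step, the next-highest is the one remaining person who never appears on the smaller side of a constraint between remaining people.
  Step 1: remaining {Olga, Kate, Hank}; on the smaller side: {Kate, Hank} → Olga is next (Olga > Hank).
  Step 2: remaining {Kate, Hank}; on the smaller side: {Kate} → Hank is next (Hank > Kate).
  Step 3: only Kate remains → lowest.
Final ranking (highest to lowest):

Olga > Hank > Kate
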